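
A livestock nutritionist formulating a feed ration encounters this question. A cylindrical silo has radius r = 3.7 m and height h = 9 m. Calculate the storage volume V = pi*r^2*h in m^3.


V = pi * r^2 * h
  = pi * 3.7^2 * 9
  = pi * 13.69 * 9
  = 387.08 m^3


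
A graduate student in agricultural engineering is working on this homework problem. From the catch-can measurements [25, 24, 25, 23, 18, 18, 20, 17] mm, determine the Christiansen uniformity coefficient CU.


xbar = 170 / 8 = 21.250
sum|xi - xbar| = 24
CU = 100 * (1 - 24 / (8 * 21.250))
   = 100 * (1 - 0.1412)
   = 85.88%


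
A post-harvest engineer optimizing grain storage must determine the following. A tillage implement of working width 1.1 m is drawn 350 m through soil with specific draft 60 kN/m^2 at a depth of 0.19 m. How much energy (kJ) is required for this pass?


E = k * d * w * L
  = 60 * 0.19 * 1.1 * 350
  = 4389 kJ


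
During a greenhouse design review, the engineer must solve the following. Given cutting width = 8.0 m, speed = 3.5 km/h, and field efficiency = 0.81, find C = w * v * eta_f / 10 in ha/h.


C = w * v * eta_f / 10
  = 8.0 * 3.5 * 0.81 / 10
  = 22.68 / 10
  = 2.27 ha/h


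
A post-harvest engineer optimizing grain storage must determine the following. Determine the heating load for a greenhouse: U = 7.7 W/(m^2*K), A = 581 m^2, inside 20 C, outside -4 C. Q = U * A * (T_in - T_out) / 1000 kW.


dT = 20 - (-4) = 24 K
Q = U * A * dT
  = 7.7 * 581 * 24
  = 107368.80 W = 107.37 kW


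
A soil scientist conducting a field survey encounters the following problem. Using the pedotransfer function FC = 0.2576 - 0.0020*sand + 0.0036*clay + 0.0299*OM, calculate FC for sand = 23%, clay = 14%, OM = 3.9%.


FC = 0.2576 - 0.0020*23 + 0.0036*14 + 0.0299*3.9
   = 0.2576 - 0.0460 + 0.0504 + 0.1166
   = 0.3786


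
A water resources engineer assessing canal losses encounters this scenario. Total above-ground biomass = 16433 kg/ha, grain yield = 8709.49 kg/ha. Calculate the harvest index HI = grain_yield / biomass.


HI = grain_yield / biomass
   = 8709.49 / 16433
   = 0.53


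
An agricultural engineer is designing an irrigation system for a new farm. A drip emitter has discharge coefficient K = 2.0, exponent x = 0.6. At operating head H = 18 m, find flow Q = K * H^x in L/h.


Q = K * H^x
  = 2.0 * 18^0.6
  = 2.0 * 5.6645
  = 11.33 L/h


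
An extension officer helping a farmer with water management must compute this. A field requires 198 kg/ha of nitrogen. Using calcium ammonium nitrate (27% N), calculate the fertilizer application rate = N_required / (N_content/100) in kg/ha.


Rate = N_required / (N_content / 100)
     = 198 / (27 / 100)
     = 198 / 0.27
     = 733.33 kg/ha


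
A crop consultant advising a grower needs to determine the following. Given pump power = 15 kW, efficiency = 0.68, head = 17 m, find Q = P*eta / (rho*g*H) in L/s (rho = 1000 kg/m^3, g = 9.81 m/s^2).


Q = (P * 1000 * eta) / (rho * g * H)
  = (15 * 1000 * 0.68) / (1000 * 9.81 * 17)
  = 10200 / 166770
  = 0.06116 m^3/s = 61.16 L/s


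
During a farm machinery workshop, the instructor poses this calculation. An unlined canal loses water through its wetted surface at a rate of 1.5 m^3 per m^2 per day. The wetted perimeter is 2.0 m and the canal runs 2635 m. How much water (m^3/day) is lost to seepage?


S = C * P * L
  = 1.5 * 2.0 * 2635
  = 7905 m^3/day


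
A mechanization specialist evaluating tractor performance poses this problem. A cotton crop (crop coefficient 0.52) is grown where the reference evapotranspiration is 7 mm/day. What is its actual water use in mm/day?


ETc = Kc * ET0
    = 0.52 * 7
    = 3.64 mm/day


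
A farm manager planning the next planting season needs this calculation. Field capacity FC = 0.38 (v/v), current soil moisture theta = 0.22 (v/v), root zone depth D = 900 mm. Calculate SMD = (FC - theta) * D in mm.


SMD = (FC - theta) * D
    = (0.38 - 0.22) * 900
    = 0.160 * 900
    = 144 mm


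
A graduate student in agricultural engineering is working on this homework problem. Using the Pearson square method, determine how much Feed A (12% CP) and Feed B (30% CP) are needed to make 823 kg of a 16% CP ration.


parts_A = CP_b - target = 30 - 16 = 14
parts_B = target - CP_a = 16 - 12 = 4
total_parts = 14 + 4 = 18
Feed A = 823 * 14 / 18 = 640.11 kg
Feed B = 823 * 4 / 18 = 182.89 kg

640.11 kg


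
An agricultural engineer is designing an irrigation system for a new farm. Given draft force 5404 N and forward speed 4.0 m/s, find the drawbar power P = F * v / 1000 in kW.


P = F * v / 1000
  = 5404 * 4.0 / 1000
  = 21616 / 1000
  = 21.62 kW


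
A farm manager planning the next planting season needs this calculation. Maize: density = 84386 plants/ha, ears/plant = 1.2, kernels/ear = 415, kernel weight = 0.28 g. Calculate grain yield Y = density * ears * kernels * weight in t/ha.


Y = density * ears * kernels * kw
  = 84386 * 1.2 * 415 * 0.28 g/ha
  = 11766783.84 g/ha
  = 11766.78 kg/ha = 11.77 t/ha


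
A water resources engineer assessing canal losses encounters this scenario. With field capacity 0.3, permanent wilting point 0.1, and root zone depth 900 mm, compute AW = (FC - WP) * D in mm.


AW = (FC - WP) * D
   = (0.3 - 0.1) * 900
   = 0.20 * 900
   = 180 mm


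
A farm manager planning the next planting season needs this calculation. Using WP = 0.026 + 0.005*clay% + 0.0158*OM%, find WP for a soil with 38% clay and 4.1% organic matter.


WP = 0.026 + 0.005*38 + 0.0158*4.1
   = 0.026 + 0.1900 + 0.0648
   = 0.2808


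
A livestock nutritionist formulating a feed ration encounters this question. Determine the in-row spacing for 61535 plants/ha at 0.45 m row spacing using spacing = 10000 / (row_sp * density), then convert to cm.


spacing = 10000 / (row_sp * density)
        = 10000 / (0.45 * 61535)
        = 10000 / 27690.75
        = 0.36113 m = 36.11 cm


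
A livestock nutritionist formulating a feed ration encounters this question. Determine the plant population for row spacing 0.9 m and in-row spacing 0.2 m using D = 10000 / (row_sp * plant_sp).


D = 10000 / (row_sp * plant_sp)
  = 10000 / (0.9 * 0.2)
  = 10000 / 0.1800
  = 55555.56 plants/ha


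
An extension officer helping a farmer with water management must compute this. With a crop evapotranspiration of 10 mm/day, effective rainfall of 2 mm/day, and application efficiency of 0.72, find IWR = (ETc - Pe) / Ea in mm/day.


IWR = (ETc - Pe) / Ea
    = (10 - 2) / 0.72
    = 8 / 0.72
    = 11.11 mm/day


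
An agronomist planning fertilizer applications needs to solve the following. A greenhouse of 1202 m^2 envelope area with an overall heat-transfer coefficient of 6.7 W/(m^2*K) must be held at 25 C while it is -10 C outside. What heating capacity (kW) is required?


dT = 25 - (-10) = 35 K
Q = U * A * dT
  = 6.7 * 1202 * 35
  = 281869 W = 281.87 kW


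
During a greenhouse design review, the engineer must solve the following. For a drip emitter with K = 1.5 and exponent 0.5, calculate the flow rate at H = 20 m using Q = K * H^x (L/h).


Q = K * H^x
  = 1.5 * 20^0.5
  = 1.5 * 4.4721
  = 6.71 L/h


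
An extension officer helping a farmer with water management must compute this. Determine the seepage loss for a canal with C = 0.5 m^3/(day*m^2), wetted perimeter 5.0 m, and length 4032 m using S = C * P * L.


S = C * P * L
  = 0.5 * 5.0 * 4032
  = 10080 m^3/day


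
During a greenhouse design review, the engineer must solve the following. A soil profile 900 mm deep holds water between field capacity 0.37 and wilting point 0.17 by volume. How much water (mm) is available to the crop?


AW = (FC - WP) * D
   = (0.37 - 0.17) * 900
   = 0.20 * 900
   = 180 mm


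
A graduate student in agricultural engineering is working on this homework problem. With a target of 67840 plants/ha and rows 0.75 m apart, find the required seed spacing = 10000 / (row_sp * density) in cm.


spacing = 10000 / (row_sp * density)
        = 10000 / (0.75 * 67840)
        = 10000 / 50880
        = 0.19654 m = 19.65 cm


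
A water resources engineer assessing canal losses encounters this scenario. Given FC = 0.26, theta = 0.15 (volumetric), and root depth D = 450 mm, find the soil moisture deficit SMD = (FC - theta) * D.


SMD = (FC - theta) * D
    = (0.26 - 0.15) * 450
    = 0.110 * 450
    = 49.50 mm


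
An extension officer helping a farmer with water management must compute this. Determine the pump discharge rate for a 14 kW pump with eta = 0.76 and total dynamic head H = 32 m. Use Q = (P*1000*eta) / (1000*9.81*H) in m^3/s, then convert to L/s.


Q = (P * 1000 * eta) / (rho * g * H)
  = (14 * 1000 * 0.76) / (1000 * 9.81 * 32)
  = 10640 / 313920
  = 0.03389 m^3/s = 33.89 L/s


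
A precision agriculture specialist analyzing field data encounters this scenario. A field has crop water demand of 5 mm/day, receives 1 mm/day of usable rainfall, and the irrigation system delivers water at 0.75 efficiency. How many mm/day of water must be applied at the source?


IWR = (ETc - Pe) / Ea
    = (5 - 1) / 0.75
    = 4 / 0.75
    = 5.33 mm/day


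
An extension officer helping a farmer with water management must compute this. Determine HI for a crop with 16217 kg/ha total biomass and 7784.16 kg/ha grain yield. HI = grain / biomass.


HI = grain_yield / biomass
   = 7784.16 / 16217
   = 0.48


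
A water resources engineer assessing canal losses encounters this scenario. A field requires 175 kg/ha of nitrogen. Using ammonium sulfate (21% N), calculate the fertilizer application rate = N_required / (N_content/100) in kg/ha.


Rate = N_required / (N_content / 100)
     = 175 / (21 / 100)
     = 175 / 0.21
     = 833.33 kg/ha


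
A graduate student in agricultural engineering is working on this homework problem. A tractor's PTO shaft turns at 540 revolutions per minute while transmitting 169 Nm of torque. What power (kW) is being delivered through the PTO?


P = 2*pi*n*T / 60000
  = 2*pi * 540 * 169 / 60000
  = 573403.49 / 60000
  = 9.56 kW


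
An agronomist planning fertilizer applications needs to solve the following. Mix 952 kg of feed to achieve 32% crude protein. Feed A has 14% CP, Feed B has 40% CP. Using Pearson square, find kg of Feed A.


parts_A = CP_b - target = 40 - 32 = 8
parts_B = target - CP_a = 32 - 14 = 18
total_parts = 8 + 18 = 26
Feed A = 952 * 8 / 26 = 292.92 kg
Feed B = 952 * 18 / 26 = 659.08 kg

292.92 kg


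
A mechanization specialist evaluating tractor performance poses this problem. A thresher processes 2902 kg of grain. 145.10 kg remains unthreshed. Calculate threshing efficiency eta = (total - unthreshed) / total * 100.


eta = (total - unthreshed) / total * 100
    = (2902 - 145.10) / 2902 * 100
    = 2756.90 / 2902 * 100
    = 95%


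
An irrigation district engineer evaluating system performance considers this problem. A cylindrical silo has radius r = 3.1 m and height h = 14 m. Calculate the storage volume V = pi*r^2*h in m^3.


V = pi * r^2 * h
  = pi * 3.1^2 * 14
  = pi * 9.61 * 14
  = 422.67 m^3


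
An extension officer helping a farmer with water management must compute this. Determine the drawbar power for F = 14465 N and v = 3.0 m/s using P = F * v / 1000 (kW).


P = F * v / 1000
  = 14465 * 3.0 / 1000
  = 43395 / 1000
  = 43.40 kW


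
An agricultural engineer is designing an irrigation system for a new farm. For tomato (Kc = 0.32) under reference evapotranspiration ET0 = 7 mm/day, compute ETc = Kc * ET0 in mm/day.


ETc = Kc * ET0
    = 0.32 * 7
    = 2.24 mm/day


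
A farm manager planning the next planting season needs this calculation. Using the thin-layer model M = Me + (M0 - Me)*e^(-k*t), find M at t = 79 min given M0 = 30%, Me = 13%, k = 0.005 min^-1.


M = Me + (M0 - Me) * e^(-k*t)
  = 13 + (30 - 13) * e^(-0.005*79)
  = 13 + 17 * e^(-0.395)
  = 13 + 17 * 0.67368
  = 13 + 11.4526
  = 24.45%


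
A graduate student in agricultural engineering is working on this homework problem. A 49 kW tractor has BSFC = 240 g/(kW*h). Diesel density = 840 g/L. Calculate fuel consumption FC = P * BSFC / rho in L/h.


FC = P * BSFC / rho_fuel
   = 49 * 240 / 840
   = 11760 / 840
   = 14 L/h


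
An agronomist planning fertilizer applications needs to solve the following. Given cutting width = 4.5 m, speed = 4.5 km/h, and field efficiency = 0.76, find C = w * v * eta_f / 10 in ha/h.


C = w * v * eta_f / 10
  = 4.5 * 4.5 * 0.76 / 10
  = 15.39 / 10
  = 1.54 ha/h


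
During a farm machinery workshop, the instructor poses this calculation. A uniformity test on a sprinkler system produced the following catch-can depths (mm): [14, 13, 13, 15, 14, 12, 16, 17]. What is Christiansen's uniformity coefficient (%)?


xbar = 114 / 8 = 14.250
sum|xi - xbar| = 10.500
CU = 100 * (1 - 10.500 / (8 * 14.250))
   = 100 * (1 - 0.0921)
   = 90.79%


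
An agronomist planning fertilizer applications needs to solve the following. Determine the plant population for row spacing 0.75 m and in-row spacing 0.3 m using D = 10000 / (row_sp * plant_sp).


D = 10000 / (row_sp * plant_sp)
  = 10000 / (0.75 * 0.3)
  = 10000 / 0.2250
  = 44444.44 plants/ha


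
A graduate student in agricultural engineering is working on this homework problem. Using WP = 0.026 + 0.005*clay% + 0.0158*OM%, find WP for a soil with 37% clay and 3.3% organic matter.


WP = 0.026 + 0.005*37 + 0.0158*3.3
   = 0.026 + 0.1850 + 0.0521
   = 0.2631


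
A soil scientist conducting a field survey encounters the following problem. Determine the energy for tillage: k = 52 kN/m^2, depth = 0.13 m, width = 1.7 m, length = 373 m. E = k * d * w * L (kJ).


E = k * d * w * L
  = 52 * 0.13 * 1.7 * 373
  = 4286.52 kJ


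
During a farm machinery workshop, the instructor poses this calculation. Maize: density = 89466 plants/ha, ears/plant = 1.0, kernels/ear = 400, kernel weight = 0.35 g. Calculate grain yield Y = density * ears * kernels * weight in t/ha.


Y = density * ears * kernels * kw
  = 89466 * 1.0 * 400 * 0.35 g/ha
  = 12525240 g/ha
  = 12525.24 kg/ha = 12.53 t/ha


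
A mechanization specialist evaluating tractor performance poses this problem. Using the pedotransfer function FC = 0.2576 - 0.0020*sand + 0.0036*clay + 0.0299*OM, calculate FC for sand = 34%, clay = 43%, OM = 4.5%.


FC = 0.2576 - 0.0020*34 + 0.0036*43 + 0.0299*4.5
   = 0.2576 - 0.0680 + 0.1548 + 0.1346
   = 0.4790


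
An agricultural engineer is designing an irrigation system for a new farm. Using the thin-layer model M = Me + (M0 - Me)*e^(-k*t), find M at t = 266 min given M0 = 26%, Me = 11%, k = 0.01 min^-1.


M = Me + (M0 - Me) * e^(-k*t)
  = 11 + (26 - 11) * e^(-0.01*266)
  = 11 + 15 * e^(-2.660)
  = 11 + 15 * 0.06995
  = 11 + 1.0492
  = 12.05%


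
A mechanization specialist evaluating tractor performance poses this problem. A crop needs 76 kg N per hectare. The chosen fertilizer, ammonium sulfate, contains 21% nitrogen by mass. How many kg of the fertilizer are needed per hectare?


Rate = N_required / (N_content / 100)
     = 76 / (21 / 100)
     = 76 / 0.21
     = 361.90 kg/ha


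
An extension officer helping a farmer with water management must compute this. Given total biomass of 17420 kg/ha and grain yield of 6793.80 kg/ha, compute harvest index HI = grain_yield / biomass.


HI = grain_yield / biomass
   = 6793.80 / 17420
   = 0.39


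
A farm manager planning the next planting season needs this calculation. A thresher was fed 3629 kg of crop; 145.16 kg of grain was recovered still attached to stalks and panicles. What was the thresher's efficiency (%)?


eta = (total - unthreshed) / total * 100
    = (3629 - 145.16) / 3629 * 100
    = 3483.84 / 3629 * 100
    = 96%


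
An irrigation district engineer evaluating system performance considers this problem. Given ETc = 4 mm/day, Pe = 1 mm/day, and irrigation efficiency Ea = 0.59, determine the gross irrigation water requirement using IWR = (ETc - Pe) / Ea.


IWR = (ETc - Pe) / Ea
    = (4 - 1) / 0.59
    = 3 / 0.59
    = 5.08 mm/day


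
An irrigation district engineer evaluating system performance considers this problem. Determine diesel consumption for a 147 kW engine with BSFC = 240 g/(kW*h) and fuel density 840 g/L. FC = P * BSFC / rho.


FC = P * BSFC / rho_fuel
   = 147 * 240 / 840
   = 35280 / 840
   = 42 L/h


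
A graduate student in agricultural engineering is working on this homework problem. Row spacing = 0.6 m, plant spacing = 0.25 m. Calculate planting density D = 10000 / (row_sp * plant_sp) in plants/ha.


D = 10000 / (row_sp * plant_sp)
  = 10000 / (0.6 * 0.25)
  = 10000 / 0.1500
  = 66666.67 plants/ha


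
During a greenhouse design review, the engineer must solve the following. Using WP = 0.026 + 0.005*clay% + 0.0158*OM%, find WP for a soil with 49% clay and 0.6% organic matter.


WP = 0.026 + 0.005*49 + 0.0158*0.6
   = 0.026 + 0.2450 + 0.0095
   = 0.2805


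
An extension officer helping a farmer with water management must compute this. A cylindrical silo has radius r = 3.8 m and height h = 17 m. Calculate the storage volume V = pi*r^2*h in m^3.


V = pi * r^2 * h
  = pi * 3.8^2 * 17
  = pi * 14.44 * 17
  = 771.20 m^3


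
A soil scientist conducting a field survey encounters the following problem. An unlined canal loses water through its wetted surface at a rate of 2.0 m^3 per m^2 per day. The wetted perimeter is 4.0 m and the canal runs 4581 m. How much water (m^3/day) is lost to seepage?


S = C * P * L
  = 2.0 * 4.0 * 4581
  = 36648 m^3/day


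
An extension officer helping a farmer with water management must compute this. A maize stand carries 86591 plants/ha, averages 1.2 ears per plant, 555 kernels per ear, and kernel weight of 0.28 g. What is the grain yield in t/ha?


Y = density * ears * kernels * kw
  = 86591 * 1.2 * 555 * 0.28 g/ha
  = 16147489.68 g/ha
  = 16147.49 kg/ha = 16.15 t/ha


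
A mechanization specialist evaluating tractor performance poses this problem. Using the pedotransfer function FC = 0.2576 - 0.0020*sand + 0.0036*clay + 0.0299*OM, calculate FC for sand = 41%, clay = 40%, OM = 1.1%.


FC = 0.2576 - 0.0020*41 + 0.0036*40 + 0.0299*1.1
   = 0.2576 - 0.0820 + 0.1440 + 0.0329
   = 0.3525


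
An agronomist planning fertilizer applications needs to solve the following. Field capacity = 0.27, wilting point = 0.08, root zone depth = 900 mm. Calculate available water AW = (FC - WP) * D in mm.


AW = (FC - WP) * D
   = (0.27 - 0.08) * 900
   = 0.19 * 900
   = 171 mm


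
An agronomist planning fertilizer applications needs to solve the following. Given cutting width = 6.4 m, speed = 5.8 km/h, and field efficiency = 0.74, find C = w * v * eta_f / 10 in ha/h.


C = w * v * eta_f / 10
  = 6.4 * 5.8 * 0.74 / 10
  = 27.47 / 10
  = 2.75 ha/h


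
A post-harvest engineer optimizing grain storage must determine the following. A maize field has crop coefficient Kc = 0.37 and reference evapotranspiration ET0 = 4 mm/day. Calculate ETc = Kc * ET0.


ETc = Kc * ET0
    = 0.37 * 4
    = 1.48 mm/day


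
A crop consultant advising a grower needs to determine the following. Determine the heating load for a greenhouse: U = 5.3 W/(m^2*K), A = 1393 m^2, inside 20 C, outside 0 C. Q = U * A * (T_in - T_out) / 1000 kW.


dT = 20 - (0) = 20 K
Q = U * A * dT
  = 5.3 * 1393 * 20
  = 147658 W = 147.66 kW


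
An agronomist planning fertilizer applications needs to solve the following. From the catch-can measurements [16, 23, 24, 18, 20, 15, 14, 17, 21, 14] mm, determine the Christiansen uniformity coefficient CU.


xbar = 182 / 10 = 18.200
sum|xi - xbar| = 30.400
CU = 100 * (1 - 30.400 / (10 * 18.200))
   = 100 * (1 - 0.1670)
   = 83.30%


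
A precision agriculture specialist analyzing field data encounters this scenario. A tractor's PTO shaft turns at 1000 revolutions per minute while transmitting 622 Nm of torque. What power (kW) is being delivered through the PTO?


P = 2*pi*n*T / 60000
  = 2*pi * 1000 * 622 / 60000
  = 3908141.26 / 60000
  = 65.14 kW


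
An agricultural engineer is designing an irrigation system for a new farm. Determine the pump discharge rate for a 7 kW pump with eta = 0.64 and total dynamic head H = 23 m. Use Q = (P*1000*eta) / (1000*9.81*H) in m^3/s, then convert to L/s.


Q = (P * 1000 * eta) / (rho * g * H)
  = (7 * 1000 * 0.64) / (1000 * 9.81 * 23)
  = 4480 / 225630
  = 0.01986 m^3/s = 19.86 L/s


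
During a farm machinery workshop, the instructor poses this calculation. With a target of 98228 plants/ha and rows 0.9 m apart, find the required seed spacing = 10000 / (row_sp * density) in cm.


spacing = 10000 / (row_sp * density)
        = 10000 / (0.9 * 98228)
        = 10000 / 88405.20
        = 0.11312 m = 11.31 cm


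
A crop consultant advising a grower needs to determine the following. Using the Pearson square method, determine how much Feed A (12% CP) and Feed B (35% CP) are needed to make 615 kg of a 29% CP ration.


parts_A = CP_b - target = 35 - 29 = 6
parts_B = target - CP_a = 29 - 12 = 17
total_parts = 6 + 17 = 23
Feed A = 615 * 6 / 23 = 160.43 kg
Feed B = 615 * 17 / 23 = 454.57 kg

160.43 kg


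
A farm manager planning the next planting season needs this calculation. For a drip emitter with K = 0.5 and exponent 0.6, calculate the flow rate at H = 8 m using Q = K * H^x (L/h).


Q = K * H^x
  = 0.5 * 8^0.6
  = 0.5 * 3.4822
  = 1.74 L/h


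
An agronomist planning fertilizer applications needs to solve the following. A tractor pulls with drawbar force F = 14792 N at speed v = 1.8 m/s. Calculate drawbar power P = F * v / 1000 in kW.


P = F * v / 1000
  = 14792 * 1.8 / 1000
  = 26625.60 / 1000
  = 26.63 kW


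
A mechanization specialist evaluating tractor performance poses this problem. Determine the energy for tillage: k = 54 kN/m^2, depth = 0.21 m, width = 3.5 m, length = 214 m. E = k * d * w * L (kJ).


E = k * d * w * L
  = 54 * 0.21 * 3.5 * 214
  = 8493.66 kJ


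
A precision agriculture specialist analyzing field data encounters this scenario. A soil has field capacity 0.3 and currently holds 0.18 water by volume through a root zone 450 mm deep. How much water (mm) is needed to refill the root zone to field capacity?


SMD = (FC - theta) * D
    = (0.3 - 0.18) * 450
    = 0.120 * 450
    = 54 mm


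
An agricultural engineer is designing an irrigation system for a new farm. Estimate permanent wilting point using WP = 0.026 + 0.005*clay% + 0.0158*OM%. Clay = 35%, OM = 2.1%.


WP = 0.026 + 0.005*35 + 0.0158*2.1
   = 0.026 + 0.1750 + 0.0332
   = 0.2342


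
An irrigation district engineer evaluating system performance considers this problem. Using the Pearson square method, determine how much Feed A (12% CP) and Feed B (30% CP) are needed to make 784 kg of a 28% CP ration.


parts_A = CP_b - target = 30 - 28 = 2
parts_B = target - CP_a = 28 - 12 = 16
total_parts = 2 + 16 = 18
Feed A = 784 * 2 / 18 = 87.11 kg
Feed B = 784 * 16 / 18 = 696.89 kg

87.11 kg


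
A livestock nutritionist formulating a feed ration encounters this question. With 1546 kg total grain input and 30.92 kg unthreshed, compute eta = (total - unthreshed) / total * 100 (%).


eta = (total - unthreshed) / total * 100
    = (1546 - 30.92) / 1546 * 100
    = 1515.08 / 1546 * 100
    = 98%


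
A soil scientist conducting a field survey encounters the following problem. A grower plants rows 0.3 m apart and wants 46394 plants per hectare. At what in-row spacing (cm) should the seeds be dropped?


spacing = 10000 / (row_sp * density)
        = 10000 / (0.3 * 46394)
        = 10000 / 13918.20
        = 0.71848 m = 71.85 cm


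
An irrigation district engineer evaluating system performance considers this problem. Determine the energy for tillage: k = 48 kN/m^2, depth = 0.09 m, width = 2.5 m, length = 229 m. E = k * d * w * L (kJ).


E = k * d * w * L
  = 48 * 0.09 * 2.5 * 229
  = 2473.20 kJ


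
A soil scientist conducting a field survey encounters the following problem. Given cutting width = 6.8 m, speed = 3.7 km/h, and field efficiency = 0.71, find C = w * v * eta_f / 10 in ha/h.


C = w * v * eta_f / 10
  = 6.8 * 3.7 * 0.71 / 10
  = 17.86 / 10
  = 1.79 ha/h


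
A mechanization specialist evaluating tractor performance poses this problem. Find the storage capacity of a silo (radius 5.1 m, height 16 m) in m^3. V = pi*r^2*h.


V = pi * r^2 * h
  = pi * 5.1^2 * 16
  = pi * 26.01 * 16
  = 1307.41 m^3


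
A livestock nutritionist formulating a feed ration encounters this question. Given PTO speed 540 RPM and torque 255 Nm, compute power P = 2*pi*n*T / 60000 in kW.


P = 2*pi*n*T / 60000
  = 2*pi * 540 * 255 / 60000
  = 865194.62 / 60000
  = 14.42 kW


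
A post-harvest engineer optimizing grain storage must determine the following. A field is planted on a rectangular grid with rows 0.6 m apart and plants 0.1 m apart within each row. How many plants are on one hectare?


D = 10000 / (row_sp * plant_sp)
  = 10000 / (0.6 * 0.1)
  = 10000 / 0.0600
  = 166666.67 plants/ha


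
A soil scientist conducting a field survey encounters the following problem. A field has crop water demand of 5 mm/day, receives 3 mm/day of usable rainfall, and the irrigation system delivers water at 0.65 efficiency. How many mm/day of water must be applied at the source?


IWR = (ETc - Pe) / Ea
    = (5 - 3) / 0.65
    = 2 / 0.65
    = 3.08 mm/day


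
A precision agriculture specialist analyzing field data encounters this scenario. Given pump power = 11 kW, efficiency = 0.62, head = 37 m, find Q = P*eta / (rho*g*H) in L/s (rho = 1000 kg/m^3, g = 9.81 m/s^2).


Q = (P * 1000 * eta) / (rho * g * H)
  = (11 * 1000 * 0.62) / (1000 * 9.81 * 37)
  = 6820 / 362970
  = 0.01879 m^3/s = 18.79 L/s


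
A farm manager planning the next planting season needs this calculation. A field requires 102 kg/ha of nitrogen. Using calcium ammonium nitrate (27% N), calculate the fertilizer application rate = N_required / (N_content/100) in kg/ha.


Rate = N_required / (N_content / 100)
     = 102 / (27 / 100)
     = 102 / 0.27
     = 377.78 kg/ha


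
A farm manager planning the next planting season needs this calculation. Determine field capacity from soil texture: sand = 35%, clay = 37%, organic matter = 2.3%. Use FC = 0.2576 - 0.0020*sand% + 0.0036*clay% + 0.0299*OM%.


FC = 0.2576 - 0.0020*35 + 0.0036*37 + 0.0299*2.3
   = 0.2576 - 0.0700 + 0.1332 + 0.0688
   = 0.3896


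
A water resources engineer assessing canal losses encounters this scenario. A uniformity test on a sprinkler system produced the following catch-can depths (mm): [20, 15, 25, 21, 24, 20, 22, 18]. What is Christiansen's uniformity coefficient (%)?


xbar = 165 / 8 = 20.625
sum|xi - xbar| = 19
CU = 100 * (1 - 19 / (8 * 20.625))
   = 100 * (1 - 0.1152)
   = 88.48%


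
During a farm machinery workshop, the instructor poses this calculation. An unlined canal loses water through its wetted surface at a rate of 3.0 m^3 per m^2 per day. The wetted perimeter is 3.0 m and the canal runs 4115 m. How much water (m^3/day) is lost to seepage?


S = C * P * L
  = 3.0 * 3.0 * 4115
  = 37035 m^3/day


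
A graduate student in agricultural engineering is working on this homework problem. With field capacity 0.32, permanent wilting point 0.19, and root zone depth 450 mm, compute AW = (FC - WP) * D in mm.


AW = (FC - WP) * D
   = (0.32 - 0.19) * 450
   = 0.13 * 450
   = 58.50 mm


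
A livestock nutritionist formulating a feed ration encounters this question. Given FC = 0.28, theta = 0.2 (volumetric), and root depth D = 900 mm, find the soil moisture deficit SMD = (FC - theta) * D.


SMD = (FC - theta) * D
    = (0.28 - 0.2) * 900
    = 0.080 * 900
    = 72 mm


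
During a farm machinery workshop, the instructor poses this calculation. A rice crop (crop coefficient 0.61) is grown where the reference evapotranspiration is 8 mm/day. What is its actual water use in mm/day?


ETc = Kc * ET0
    = 0.61 * 8
    = 4.88 mm/day


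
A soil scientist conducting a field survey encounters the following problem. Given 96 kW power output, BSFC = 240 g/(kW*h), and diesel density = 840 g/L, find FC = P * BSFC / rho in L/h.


FC = P * BSFC / rho_fuel
   = 96 * 240 / 840
   = 23040 / 840
   = 27.43 L/h


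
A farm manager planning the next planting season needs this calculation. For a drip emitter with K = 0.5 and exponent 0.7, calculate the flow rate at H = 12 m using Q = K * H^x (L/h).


Q = K * H^x
  = 0.5 * 12^0.7
  = 0.5 * 5.6941
  = 2.85 L/h


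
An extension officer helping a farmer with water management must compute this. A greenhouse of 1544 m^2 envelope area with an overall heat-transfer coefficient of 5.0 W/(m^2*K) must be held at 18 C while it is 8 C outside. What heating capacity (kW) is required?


dT = 18 - (8) = 10 K
Q = U * A * dT
  = 5.0 * 1544 * 10
  = 77200 W = 77.20 kW


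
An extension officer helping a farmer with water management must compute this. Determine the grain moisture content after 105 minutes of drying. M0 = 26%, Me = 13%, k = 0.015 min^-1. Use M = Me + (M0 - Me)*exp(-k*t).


M = Me + (M0 - Me) * e^(-k*t)
  = 13 + (26 - 13) * e^(-0.015*105)
  = 13 + 13 * e^(-1.575)
  = 13 + 13 * 0.20701
  = 13 + 2.6911
  = 15.69%


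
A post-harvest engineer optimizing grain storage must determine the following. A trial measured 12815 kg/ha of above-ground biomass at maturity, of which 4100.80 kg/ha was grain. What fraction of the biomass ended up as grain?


HI = grain_yield / biomass
   = 4100.80 / 12815
   = 0.32


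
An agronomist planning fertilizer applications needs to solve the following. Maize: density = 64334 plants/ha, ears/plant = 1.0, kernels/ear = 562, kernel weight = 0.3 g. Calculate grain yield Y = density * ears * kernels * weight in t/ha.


Y = density * ears * kernels * kw
  = 64334 * 1.0 * 562 * 0.3 g/ha
  = 10846712.40 g/ha
  = 10846.71 kg/ha = 10.85 t/ha


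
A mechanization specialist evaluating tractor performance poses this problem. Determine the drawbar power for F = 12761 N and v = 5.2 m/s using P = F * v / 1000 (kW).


P = F * v / 1000
  = 12761 * 5.2 / 1000
  = 66357.20 / 1000
  = 66.36 kW


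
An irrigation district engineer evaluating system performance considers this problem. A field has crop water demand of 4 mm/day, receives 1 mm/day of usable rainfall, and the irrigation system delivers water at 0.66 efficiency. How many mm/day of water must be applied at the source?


IWR = (ETc - Pe) / Ea
    = (4 - 1) / 0.66
    = 3 / 0.66
    = 4.55 mm/day


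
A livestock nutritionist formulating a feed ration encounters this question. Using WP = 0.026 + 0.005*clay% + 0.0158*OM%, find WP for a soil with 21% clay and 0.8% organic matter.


WP = 0.026 + 0.005*21 + 0.0158*0.8
   = 0.026 + 0.1050 + 0.0126
   = 0.1436


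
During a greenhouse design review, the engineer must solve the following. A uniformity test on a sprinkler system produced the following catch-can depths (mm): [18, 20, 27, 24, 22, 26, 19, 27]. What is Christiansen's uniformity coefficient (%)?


xbar = 183 / 8 = 22.875
sum|xi - xbar| = 25
CU = 100 * (1 - 25 / (8 * 22.875))
   = 100 * (1 - 0.1366)
   = 86.34%


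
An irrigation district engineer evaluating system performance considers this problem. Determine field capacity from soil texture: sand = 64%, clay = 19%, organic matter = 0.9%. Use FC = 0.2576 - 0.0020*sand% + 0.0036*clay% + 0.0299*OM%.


FC = 0.2576 - 0.0020*64 + 0.0036*19 + 0.0299*0.9
   = 0.2576 - 0.1280 + 0.0684 + 0.0269
   = 0.2249


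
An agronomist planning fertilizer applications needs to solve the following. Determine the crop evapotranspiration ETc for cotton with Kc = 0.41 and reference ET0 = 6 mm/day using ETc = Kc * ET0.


ETc = Kc * ET0
    = 0.41 * 6
    = 2.46 mm/day


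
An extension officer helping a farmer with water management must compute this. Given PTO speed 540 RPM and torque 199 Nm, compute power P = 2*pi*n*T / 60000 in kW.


P = 2*pi*n*T / 60000
  = 2*pi * 540 * 199 / 60000
  = 675191.09 / 60000
  = 11.25 kW


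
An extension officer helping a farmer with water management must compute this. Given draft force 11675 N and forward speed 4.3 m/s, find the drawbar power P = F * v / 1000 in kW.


P = F * v / 1000
  = 11675 * 4.3 / 1000
  = 50202.50 / 1000
  = 50.20 kW


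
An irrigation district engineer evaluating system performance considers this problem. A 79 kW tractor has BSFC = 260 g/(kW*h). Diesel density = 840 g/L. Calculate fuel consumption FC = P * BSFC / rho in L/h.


FC = P * BSFC / rho_fuel
   = 79 * 260 / 840
   = 20540 / 840
   = 24.45 L/h


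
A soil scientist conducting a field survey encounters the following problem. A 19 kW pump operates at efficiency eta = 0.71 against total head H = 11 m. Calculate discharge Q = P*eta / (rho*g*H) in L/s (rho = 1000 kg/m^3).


Q = (P * 1000 * eta) / (rho * g * H)
  = (19 * 1000 * 0.71) / (1000 * 9.81 * 11)
  = 13490 / 107910
  = 0.12501 m^3/s = 125.01 L/s


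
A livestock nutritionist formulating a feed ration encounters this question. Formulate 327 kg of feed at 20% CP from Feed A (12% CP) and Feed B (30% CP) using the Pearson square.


parts_A = CP_b - target = 30 - 20 = 10
parts_B = target - CP_a = 20 - 12 = 8
total_parts = 10 + 8 = 18
Feed A = 327 * 10 / 18 = 181.67 kg
Feed B = 327 * 8 / 18 = 145.33 kg

181.67 kg


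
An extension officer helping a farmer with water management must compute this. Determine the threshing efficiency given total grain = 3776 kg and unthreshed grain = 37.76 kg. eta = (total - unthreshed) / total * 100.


eta = (total - unthreshed) / total * 100
    = (3776 - 37.76) / 3776 * 100
    = 3738.24 / 3776 * 100
    = 99%


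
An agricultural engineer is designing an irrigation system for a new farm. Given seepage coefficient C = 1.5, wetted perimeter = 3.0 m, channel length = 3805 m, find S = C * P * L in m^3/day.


S = C * P * L
  = 1.5 * 3.0 * 3805
  = 17122.50 m^3/day


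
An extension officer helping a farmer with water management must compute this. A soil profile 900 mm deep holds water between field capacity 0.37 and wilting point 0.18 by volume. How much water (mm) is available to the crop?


AW = (FC - WP) * D
   = (0.37 - 0.18) * 900
   = 0.19 * 900
   = 171 mm


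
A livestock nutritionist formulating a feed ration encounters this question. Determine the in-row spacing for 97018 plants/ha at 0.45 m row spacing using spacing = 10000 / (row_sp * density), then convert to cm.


spacing = 10000 / (row_sp * density)
        = 10000 / (0.45 * 97018)
        = 10000 / 43658.10
        = 0.22905 m = 22.91 cm


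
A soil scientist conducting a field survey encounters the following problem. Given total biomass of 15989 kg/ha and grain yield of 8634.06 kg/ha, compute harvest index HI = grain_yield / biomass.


HI = grain_yield / biomass
   = 8634.06 / 15989
   = 0.54


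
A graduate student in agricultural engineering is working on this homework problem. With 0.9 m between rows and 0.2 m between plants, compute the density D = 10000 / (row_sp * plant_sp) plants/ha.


D = 10000 / (row_sp * plant_sp)
  = 10000 / (0.9 * 0.2)
  = 10000 / 0.1800
  = 55555.56 plants/ha


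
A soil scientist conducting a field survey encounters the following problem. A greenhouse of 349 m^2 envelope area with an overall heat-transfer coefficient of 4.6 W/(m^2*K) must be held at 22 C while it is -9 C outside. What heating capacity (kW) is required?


dT = 22 - (-9) = 31 K
Q = U * A * dT
  = 4.6 * 349 * 31
  = 49767.40 W = 49.77 kW


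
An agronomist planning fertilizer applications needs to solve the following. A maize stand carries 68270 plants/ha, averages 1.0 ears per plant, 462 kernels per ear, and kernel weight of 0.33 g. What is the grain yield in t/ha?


Y = density * ears * kernels * kw
  = 68270 * 1.0 * 462 * 0.33 g/ha
  = 10408444.20 g/ha
  = 10408.44 kg/ha = 10.41 t/ha


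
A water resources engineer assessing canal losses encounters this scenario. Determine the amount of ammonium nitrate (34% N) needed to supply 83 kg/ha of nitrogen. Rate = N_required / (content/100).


Rate = N_required / (N_content / 100)
     = 83 / (34 / 100)
     = 83 / 0.34
     = 244.12 kg/ha


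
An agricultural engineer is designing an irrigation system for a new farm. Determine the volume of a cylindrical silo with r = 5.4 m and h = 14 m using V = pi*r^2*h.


V = pi * r^2 * h
  = pi * 5.4^2 * 14
  = pi * 29.16 * 14
  = 1282.52 m^3


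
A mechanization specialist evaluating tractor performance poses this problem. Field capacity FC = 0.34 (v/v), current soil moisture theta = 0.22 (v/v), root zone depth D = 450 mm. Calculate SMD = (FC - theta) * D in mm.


SMD = (FC - theta) * D
    = (0.34 - 0.22) * 450
    = 0.120 * 450
    = 54 mm


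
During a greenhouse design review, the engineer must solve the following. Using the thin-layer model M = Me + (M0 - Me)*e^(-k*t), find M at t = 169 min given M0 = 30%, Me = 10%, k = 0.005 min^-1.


M = Me + (M0 - Me) * e^(-k*t)
  = 10 + (30 - 10) * e^(-0.005*169)
  = 10 + 20 * e^(-0.845)
  = 10 + 20 * 0.42956
  = 10 + 8.5911
  = 18.59%


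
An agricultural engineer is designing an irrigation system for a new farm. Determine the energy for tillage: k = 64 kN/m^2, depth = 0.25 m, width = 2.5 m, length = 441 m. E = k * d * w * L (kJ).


E = k * d * w * L
  = 64 * 0.25 * 2.5 * 441
  = 17640 kJ


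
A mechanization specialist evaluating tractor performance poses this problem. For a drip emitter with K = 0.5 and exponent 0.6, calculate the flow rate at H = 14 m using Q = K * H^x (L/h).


Q = K * H^x
  = 0.5 * 14^0.6
  = 0.5 * 4.8717
  = 2.44 L/h


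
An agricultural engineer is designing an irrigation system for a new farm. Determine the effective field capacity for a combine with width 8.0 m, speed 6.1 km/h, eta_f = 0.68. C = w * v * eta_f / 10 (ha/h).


C = w * v * eta_f / 10
  = 8.0 * 6.1 * 0.68 / 10
  = 33.18 / 10
  = 3.32 ha/h


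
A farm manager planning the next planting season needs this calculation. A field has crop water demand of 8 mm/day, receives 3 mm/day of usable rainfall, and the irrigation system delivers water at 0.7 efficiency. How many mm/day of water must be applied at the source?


IWR = (ETc - Pe) / Ea
    = (8 - 3) / 0.7
    = 5 / 0.7
    = 7.14 mm/day


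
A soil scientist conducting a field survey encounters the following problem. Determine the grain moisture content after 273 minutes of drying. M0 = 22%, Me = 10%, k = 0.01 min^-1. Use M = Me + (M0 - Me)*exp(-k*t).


M = Me + (M0 - Me) * e^(-k*t)
  = 10 + (22 - 10) * e^(-0.01*273)
  = 10 + 12 * e^(-2.730)
  = 10 + 12 * 0.06522
  = 10 + 0.7826
  = 10.78%


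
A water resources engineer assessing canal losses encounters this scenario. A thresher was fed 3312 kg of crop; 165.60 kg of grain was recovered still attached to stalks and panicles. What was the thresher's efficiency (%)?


eta = (total - unthreshed) / total * 100
    = (3312 - 165.60) / 3312 * 100
    = 3146.40 / 3312 * 100
    = 95%


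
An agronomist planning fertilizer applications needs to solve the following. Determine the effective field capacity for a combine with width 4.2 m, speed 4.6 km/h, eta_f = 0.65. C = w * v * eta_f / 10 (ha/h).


C = w * v * eta_f / 10
  = 4.2 * 4.6 * 0.65 / 10
  = 12.56 / 10
  = 1.26 ha/h


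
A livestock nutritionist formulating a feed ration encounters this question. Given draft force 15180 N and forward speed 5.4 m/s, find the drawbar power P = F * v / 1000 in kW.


P = F * v / 1000
  = 15180 * 5.4 / 1000
  = 81972 / 1000
  = 81.97 kW


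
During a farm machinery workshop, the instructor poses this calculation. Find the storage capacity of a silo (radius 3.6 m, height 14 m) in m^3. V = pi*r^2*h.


V = pi * r^2 * h
  = pi * 3.6^2 * 14
  = pi * 12.96 * 14
  = 570.01 m^3


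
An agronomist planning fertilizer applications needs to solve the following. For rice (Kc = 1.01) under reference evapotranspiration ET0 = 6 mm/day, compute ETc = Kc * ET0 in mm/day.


ETc = Kc * ET0
    = 1.01 * 6
    = 6.06 mm/day
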